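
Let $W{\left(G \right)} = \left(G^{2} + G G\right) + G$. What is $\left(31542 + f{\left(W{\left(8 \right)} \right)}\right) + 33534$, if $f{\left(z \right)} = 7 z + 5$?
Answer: $66033$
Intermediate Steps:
$W{\left(G \right)} = G + 2 G^{2}$ ($W{\left(G \right)} = \left(G^{2} + G^{2}\right) + G = 2 G^{2} + G = G + 2 G^{2}$)
$f{\left(z \right)} = 5 + 7 z$
$\left(31542 + f{\left(W{\left(8 \right)} \right)}\right) + 33534 = \left(31542 + \left(5 + 7 \cdot 8 \left(1 + 2 \cdot 8\right)\right)\right) + 33534 = \left(31542 + \left(5 + 7 \cdot 8 \left(1 + 16\right)\right)\right) + 33534 = \left(31542 + \left(5 + 7 \cdot 8 \cdot 17\right)\right) + 33534 = \left(31542 + \left(5 + 7 \cdot 136\right)\right) + 33534 = \left(31542 + \left(5 + 952\right)\right) + 33534 = \left(31542 + 957\right) + 33534 = 32499 + 33534 = 66033$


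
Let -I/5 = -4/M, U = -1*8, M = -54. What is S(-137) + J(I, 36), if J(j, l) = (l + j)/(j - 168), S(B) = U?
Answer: -18665/2273 ≈ -8.2116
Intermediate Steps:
U = -8
S(B) = -8
I = -10/27 (I = -(-20)/(-54) = -(-20)*(-1)/54 = -5*2/27 = -10/27 ≈ -0.37037)
J(j, l) = (j + l)/(-168 + j)
S(-137) + J(I, 36) = -8 + (-10/27 + 36)/(-168 - 10/27) = -8 + (962/27)/(-4546/27) = -8 - 27/4546*962/27 = -8 - 481/2273 = -18665/2273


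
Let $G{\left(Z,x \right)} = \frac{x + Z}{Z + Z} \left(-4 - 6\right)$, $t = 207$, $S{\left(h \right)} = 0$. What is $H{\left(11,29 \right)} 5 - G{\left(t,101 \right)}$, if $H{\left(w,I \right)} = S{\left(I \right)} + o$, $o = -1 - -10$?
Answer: $\frac{10855}{207} \approx 52.44$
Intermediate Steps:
$o = 9$ ($o = -1 + 10 = 9$)
$H{\left(w,I \right)} = 9$ ($H{\left(w,I \right)} = 0 + 9 = 9$)
$G{\left(Z,x \right)} = - \frac{5 \left(Z + x\right)}{Z}$ ($G{\left(Z,x \right)} = \frac{Z + x}{2 Z} \left(-10\right) = - \frac{5 \left(Z + x\right)}{Z}$)
$H{\left(11,29 \right)} 5 - G{\left(t,101 \right)} = 9 \cdot 5 - \left(-5 - \frac{505}{207}\right) = 45 - \left(-5 - 505 \cdot \frac{1}{207}\right) = 45 - \left(-5 - \frac{505}{207}\right) = 45 - - \frac{1540}{207} = 45 + \frac{1540}{207} = \frac{10855}{207}$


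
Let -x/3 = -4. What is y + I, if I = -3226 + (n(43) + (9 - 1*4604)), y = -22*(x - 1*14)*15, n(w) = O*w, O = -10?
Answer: -7591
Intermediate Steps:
x = 12 (x = -3*(-4) = 12)
n(w) = -10*w
y = 660 (y = -22*(12 - 1*14)*15 = -22*(12 - 14)*15 = -22*(-2)*15 = 44*15 = 660)
I = -8251 (I = -3226 + (-10*43 + (9 - 1*4604)) = -3226 + (-430 + (9 - 4604)) = -3226 + (-430 - 4595) = -3226 - 5025 = -8251)
y + I = 660 - 8251 = -7591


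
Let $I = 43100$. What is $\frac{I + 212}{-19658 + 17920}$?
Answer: $- \frac{21656}{869} \approx -24.921$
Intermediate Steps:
$\frac{I + 212}{-19658 + 17920} = \frac{43100 + 212}{-19658 + 17920} = \frac{43312}{-1738} = 43312 \left(- \frac{1}{1738}\right) = - \frac{21656}{869}$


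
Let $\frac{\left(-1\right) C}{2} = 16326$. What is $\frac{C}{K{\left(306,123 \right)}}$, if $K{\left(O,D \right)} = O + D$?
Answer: $- \frac{10884}{143} \approx -76.112$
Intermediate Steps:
$K{\left(O,D \right)} = D + O$
$C = -32652$ ($C = \left(-2\right) 16326 = -32652$)
$\frac{C}{K{\left(306,123 \right)}} = - \frac{32652}{123 + 306} = - \frac{32652}{429} = \left(-32652\right) \frac{1}{429} = - \frac{10884}{143}$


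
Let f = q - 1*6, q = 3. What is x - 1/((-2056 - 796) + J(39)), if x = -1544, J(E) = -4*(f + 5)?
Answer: -4415839/2860 ≈ -1544.0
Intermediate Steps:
f = -3 (f = 3 - 1*6 = 3 - 6 = -3)
J(E) = -8 (J(E) = -4*(-3 + 5) = -4*2 = -8)
x - 1/((-2056 - 796) + J(39)) = -1544 - 1/((-2056 - 796) - 8) = -1544 - 1/(-2852 - 8) = -1544 - 1/(-2860) = -1544 - 1*(-1/2860) = -1544 + 1/2860 = -4415839/2860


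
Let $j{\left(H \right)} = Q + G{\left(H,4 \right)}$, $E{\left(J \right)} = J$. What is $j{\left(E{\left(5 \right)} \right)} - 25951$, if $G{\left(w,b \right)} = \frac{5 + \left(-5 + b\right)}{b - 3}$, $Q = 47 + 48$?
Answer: $-25852$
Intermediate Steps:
$Q = 95$
$G{\left(w,b \right)} = \frac{b}{-3 + b}$
$j{\left(H \right)} = 99$ ($j{\left(H \right)} = 95 + \frac{4}{-3 + 4} = 95 + \frac{4}{1} = 95 + 4 \cdot 1 = 95 + 4 = 99$)
$j{\left(E{\left(5 \right)} \right)} - 25951 = 99 - 25951 = -25852$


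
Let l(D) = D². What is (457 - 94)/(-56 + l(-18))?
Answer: 363/268 ≈ 1.3545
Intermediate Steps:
(457 - 94)/(-56 + l(-18)) = (457 - 94)/(-56 + (-18)²) = 363/(-56 + 324) = 363/268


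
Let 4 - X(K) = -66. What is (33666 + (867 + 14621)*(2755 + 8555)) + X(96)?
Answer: 175203016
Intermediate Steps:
X(K) = 70 (X(K) = 4 - 1*(-66) = 4 + 66 = 70)
(33666 + (867 + 14621)*(2755 + 8555)) + X(96) = (33666 + (867 + 14621)*(2755 + 8555)) + 70 = (33666 + 15488*11310) + 70 = (33666 + 175169280) + 70 = 175202946 + 70 = 175203016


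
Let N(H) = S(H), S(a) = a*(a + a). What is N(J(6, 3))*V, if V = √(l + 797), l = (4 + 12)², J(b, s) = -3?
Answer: 162*√13 ≈ 584.10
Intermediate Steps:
S(a) = 2*a² (S(a) = a*(2*a) = 2*a²)
l = 256 (l = 16² = 256)
N(H) = 2*H²
V = 9*√13 (V = √(256 + 797) = √1053 = 9*√13 ≈ 32.450)
N(J(6, 3))*V = (2*(-3)²)*(9*√13) = (2*9)*(9*√13) = 18*(9*√13) = 162*√13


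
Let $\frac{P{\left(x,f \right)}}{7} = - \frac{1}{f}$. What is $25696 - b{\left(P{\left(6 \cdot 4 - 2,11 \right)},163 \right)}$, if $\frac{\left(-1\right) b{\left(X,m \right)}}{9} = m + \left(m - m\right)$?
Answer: $27163$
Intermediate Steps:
$P{\left(x,f \right)} = - \frac{7}{f}$ ($P{\left(x,f \right)} = 7 \left(- \frac{1}{f}\right) = - \frac{7}{f}$)
$b{\left(X,m \right)} = - 9 m$ ($b{\left(X,m \right)} = - 9 \left(m + \left(m - m\right)\right) = - 9 \left(m + 0\right) = - 9 m$)
$25696 - b{\left(P{\left(6 \cdot 4 - 2,11 \right)},163 \right)} = 25696 - \left(-9\right) 163 = 25696 - -1467 = 25696 + 1467 = 27163$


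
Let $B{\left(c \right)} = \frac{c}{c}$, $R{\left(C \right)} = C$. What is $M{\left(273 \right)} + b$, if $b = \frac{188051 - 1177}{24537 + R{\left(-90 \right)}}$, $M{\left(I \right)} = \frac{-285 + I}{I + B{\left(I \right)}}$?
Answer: $\frac{25455056}{3349239} \approx 7.6003$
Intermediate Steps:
$B{\left(c \right)} = 1$
$M{\left(I \right)} = \frac{-285 + I}{1 + I}$ ($M{\left(I \right)} = \frac{-285 + I}{I + 1} = \frac{-285 + I}{1 + I}$)
$b = \frac{186874}{24447}$ ($b = \frac{188051 - 1177}{24537 - 90} = \frac{186874}{24447} \approx 7.644$)
$M{\left(273 \right)} + b = \frac{-285 + 273}{1 + 273} + \frac{186874}{24447} = \frac{1}{274} \left(-12\right) + \frac{186874}{24447} = - \frac{6}{137} + \frac{186874}{24447} = \frac{25455056}{3349239}$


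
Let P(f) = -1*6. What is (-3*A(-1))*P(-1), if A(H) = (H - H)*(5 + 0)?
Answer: 0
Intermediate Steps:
P(f) = -6
A(H) = 0 (A(H) = 0*5 = 0)
(-3*A(-1))*P(-1) = -3*0*(-6) = 0*(-6) = 0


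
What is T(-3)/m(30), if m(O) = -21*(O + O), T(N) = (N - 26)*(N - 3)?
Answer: -29/210 ≈ -0.13810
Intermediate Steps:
T(N) = (-26 + N)*(-3 + N)
m(O) = -42*O
T(-3)/m(30) = (78 + (-3)**2 - 29*(-3))/((-42*30)) = (78 + 9 + 87)/(-1260) = 174*(-1/1260) = -29/210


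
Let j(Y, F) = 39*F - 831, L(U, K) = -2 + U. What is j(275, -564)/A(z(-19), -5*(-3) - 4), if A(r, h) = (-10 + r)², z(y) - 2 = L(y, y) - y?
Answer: -22827/100 ≈ -228.27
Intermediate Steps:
j(Y, F) = -831 + 39*F
z(y) = 0 (z(y) = 2 + ((-2 + y) - y) = 2 - 2 = 0)
j(275, -564)/A(z(-19), -5*(-3) - 4) = (-831 + 39*(-564))/((-10 + 0)²) = (-831 - 21996)/((-10)²) = -22827/100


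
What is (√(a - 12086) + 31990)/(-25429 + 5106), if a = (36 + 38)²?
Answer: -31990/20323 - I*√6610/20323 ≈ -1.5741 - 0.0040005*I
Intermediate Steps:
a = 5476 (a = 74² = 5476)
(√(a - 12086) + 31990)/(-25429 + 5106) = (√(5476 - 12086) + 31990)/(-25429 + 5106) = (√(-6610) + 31990)/(-20323) = (I*√6610 + 31990)*(-1/20323) = (31990 + I*√6610)*(-1/20323) = -31990/20323 - I*√6610/20323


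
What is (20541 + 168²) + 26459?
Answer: 75224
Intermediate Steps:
(20541 + 168²) + 26459 = (20541 + 28224) + 26459 = 48765 + 26459 = 75224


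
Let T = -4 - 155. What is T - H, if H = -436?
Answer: 277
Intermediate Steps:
T = -159
T - H = -159 - 1*(-436) = -159 + 436 = 277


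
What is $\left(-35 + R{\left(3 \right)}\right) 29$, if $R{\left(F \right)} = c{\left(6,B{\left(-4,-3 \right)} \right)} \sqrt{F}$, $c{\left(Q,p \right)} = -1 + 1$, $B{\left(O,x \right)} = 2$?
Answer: $-1015$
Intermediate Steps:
$c{\left(Q,p \right)} = 0$
$R{\left(F \right)} = 0$ ($R{\left(F \right)} = 0 \sqrt{F} = 0$)
$\left(-35 + R{\left(3 \right)}\right) 29 = \left(-35 + 0\right) 29 = \left(-35\right) 29 = -1015$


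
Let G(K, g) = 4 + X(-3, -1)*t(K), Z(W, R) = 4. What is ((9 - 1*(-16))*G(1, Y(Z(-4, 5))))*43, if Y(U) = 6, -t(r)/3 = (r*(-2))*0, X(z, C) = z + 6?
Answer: 4300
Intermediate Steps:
X(z, C) = 6 + z
t(r) = 0 (t(r) = -3*r*(-2)*0 = -3*(-2*r)*0 = -3*0 = 0)
G(K, g) = 4 (G(K, g) = 4 + (6 - 3)*0 = 4 + 3*0 = 4 + 0 = 4)
((9 - 1*(-16))*G(1, Y(Z(-4, 5))))*43 = ((9 - 1*(-16))*4)*43 = ((9 + 16)*4)*43 = (25*4)*43 = 100*43 = 4300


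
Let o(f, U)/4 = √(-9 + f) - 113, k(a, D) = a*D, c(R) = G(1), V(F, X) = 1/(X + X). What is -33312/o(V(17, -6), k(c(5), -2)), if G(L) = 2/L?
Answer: 11292768/153337 + 16656*I*√327/153337 ≈ 73.647 + 1.9643*I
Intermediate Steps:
V(F, X) = 1/(2*X)
c(R) = 2 (c(R) = 2/1 = 2*1 = 2)
k(a, D) = D*a
o(f, U) = -452 + 4*√(-9 + f) (o(f, U) = 4*(√(-9 + f) - 113) = 4*(-113 + √(-9 + f)) = -452 + 4*√(-9 + f))
-33312/o(V(17, -6), k(c(5), -2)) = -33312/(-452 + 4*√(-9 + (½)/(-6))) = -33312/(-452 + 4*√(-9 + (½)*(-⅙))) = -33312/(-452 + 4*√(-9 - 1/12)) = -33312/(-452 + 4*√(-109/12)) = -33312/(-452 + 4*(I*√327/6)) = -33312/(-452 + 2*I*√327/3)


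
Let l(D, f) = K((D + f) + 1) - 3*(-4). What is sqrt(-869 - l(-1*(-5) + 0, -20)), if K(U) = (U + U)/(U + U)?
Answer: 21*I*sqrt(2) ≈ 29.698*I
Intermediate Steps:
K(U) = 1 (K(U) = (2*U)/((2*U)) = (2*U)*(1/(2*U)) = 1)
l(D, f) = 13 (l(D, f) = 1 - 3*(-4) = 1 + 12 = 13)
sqrt(-869 - l(-1*(-5) + 0, -20)) = sqrt(-869 - 1*13) = sqrt(-869 - 13) = sqrt(-882) = 21*I*sqrt(2)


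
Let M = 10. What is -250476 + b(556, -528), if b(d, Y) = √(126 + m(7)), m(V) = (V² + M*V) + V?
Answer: -250476 + 6*√7 ≈ -2.5046e+5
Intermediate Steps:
m(V) = V² + 11*V (m(V) = (V² + 10*V) + V = V² + 11*V)
b(d, Y) = 6*√7 (b(d, Y) = √(126 + 7*(11 + 7)) = √(126 + 7*18) = √(126 + 126) = √252 = 6*√7)
-250476 + b(556, -528) = -250476 + 6*√7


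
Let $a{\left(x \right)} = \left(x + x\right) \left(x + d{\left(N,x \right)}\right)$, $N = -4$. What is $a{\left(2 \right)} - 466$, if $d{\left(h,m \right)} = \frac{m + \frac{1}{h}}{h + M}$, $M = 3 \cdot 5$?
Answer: $- \frac{5031}{11} \approx -457.36$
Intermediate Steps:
$M = 15$
$d{\left(h,m \right)} = \frac{m + \frac{1}{h}}{15 + h}$ ($d{\left(h,m \right)} = \frac{m + \frac{1}{h}}{h + 15} = \frac{m + \frac{1}{h}}{15 + h}$)
$a{\left(x \right)} = 2 x \left(- \frac{1}{44} + \frac{12 x}{11}\right)$ ($a{\left(x \right)} = \left(x + x\right) \left(x + \frac{1 - 4 x}{\left(-4\right) \left(15 - 4\right)}\right) = 2 x \left(x - \frac{1 - 4 x}{4 \cdot 11}\right) = 2 x \left(x - \frac{1 - 4 x}{44}\right) = 2 x \left(x + \left(- \frac{1}{44} + \frac{x}{11}\right)\right) = 2 x \left(- \frac{1}{44} + \frac{12 x}{11}\right)$)
$a{\left(2 \right)} - 466 = \frac{1}{22} \cdot 2 \left(-1 + 48 \cdot 2\right) - 466 = \frac{1}{22} \cdot 2 \left(-1 + 96\right) - 466 = \frac{1}{22} \cdot 2 \cdot 95 - 466 = \frac{95}{11} - 466 = - \frac{5031}{11}$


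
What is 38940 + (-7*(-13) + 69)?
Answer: 39100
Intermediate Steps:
38940 + (-7*(-13) + 69) = 38940 + (91 + 69) = 38940 + 160 = 39100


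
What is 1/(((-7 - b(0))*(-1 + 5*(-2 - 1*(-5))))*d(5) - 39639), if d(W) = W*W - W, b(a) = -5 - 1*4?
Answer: -1/39079 ≈ -2.5589e-5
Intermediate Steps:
b(a) = -9 (b(a) = -5 - 4 = -9)
d(W) = W² - W
1/(((-7 - b(0))*(-1 + 5*(-2 - 1*(-5))))*d(5) - 39639) = 1/(((-7 - 1*(-9))*(-1 + 5*(-2 - 1*(-5))))*(5*(-1 + 5)) - 39639) = 1/(((-7 + 9)*(-1 + 5*(-2 + 5)))*(5*4) - 39639) = 1/((2*(-1 + 5*3))*20 - 39639) = 1/((2*(-1 + 15))*20 - 39639) = 1/((2*14)*20 - 39639) = 1/(28*20 - 39639) = 1/(560 - 39639) = 1/(-39079) = -1/39079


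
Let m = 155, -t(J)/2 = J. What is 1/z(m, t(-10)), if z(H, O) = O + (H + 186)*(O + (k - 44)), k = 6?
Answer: -1/6118 ≈ -0.00016345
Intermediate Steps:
t(J) = -2*J
z(H, O) = O + (-38 + O)*(186 + H) (z(H, O) = O + (H + 186)*(O + (6 - 44)) = O + (186 + H)*(O - 38) = O + (186 + H)*(-38 + O) = O + (-38 + O)*(186 + H))
1/z(m, t(-10)) = 1/(-7068 - 38*155 + 187*(-2*(-10)) + 155*(-2*(-10))) = 1/(-7068 - 5890 + 187*20 + 155*20) = 1/(-7068 - 5890 + 3740 + 3100) = 1/(-6118) = -1/6118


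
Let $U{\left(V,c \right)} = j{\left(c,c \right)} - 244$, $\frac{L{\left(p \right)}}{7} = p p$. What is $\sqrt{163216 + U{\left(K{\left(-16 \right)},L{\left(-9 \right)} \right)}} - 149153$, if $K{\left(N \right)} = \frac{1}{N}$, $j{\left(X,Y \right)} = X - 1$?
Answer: $-149153 + \sqrt{163538} \approx -1.4875 \cdot 10^{5}$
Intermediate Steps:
$j{\left(X,Y \right)} = -1 + X$ ($j{\left(X,Y \right)} = X - 1 = -1 + X$)
$L{\left(p \right)} = 7 p^{2}$ ($L{\left(p \right)} = 7 p p = 7 p^{2}$)
$U{\left(V,c \right)} = -245 + c$ ($U{\left(V,c \right)} = \left(-1 + c\right) - 244 = -245 + c$)
$\sqrt{163216 + U{\left(K{\left(-16 \right)},L{\left(-9 \right)} \right)}} - 149153 = \sqrt{163216 - \left(245 - 7 \left(-9\right)^{2}\right)} - 149153 = \sqrt{163216 + \left(-245 + 7 \cdot 81\right)} - 149153 = \sqrt{163216 + \left(-245 + 567\right)} - 149153 = \sqrt{163216 + 322} - 149153 = \sqrt{163538} - 149153 = -149153 + \sqrt{163538}$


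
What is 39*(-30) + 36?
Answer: -1134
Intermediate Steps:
39*(-30) + 36 = -1170 + 36 = -1134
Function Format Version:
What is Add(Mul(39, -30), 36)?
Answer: -1134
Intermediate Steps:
Add(Mul(39, -30), 36) = Add(-1170, 36) = -1134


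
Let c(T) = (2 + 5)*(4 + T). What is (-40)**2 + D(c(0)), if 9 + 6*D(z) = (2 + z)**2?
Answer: 3497/2 ≈ 1748.5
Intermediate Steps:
c(T) = 28 + 7*T (c(T) = 7*(4 + T) = 28 + 7*T)
D(z) = -3/2 + (2 + z)**2/6
(-40)**2 + D(c(0)) = (-40)**2 + (-3/2 + (2 + (28 + 7*0))**2/6) = 1600 + (-3/2 + (2 + (28 + 0))**2/6) = 1600 + (-3/2 + (2 + 28)**2/6) = 1600 + (-3/2 + (1/6)*30**2) = 1600 + (-3/2 + (1/6)*900) = 1600 + (-3/2 + 150) = 1600 + 297/2 = 3497/2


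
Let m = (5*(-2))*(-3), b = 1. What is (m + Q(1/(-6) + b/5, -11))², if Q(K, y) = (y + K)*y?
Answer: 20421361/900 ≈ 22690.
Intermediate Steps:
Q(K, y) = y*(K + y) (Q(K, y) = (K + y)*y = y*(K + y))
m = 30 (m = -10*(-3) = 30)
(m + Q(1/(-6) + b/5, -11))² = (30 - 11*((1/(-6) + 1/5) - 11))² = (30 - 11*((1*(-⅙) + 1*(⅕)) - 11))² = (30 - 11*((-⅙ + ⅕) - 11))² = (30 - 11*(1/30 - 11))² = (30 - 11*(-329/30))² = (30 + 3619/30)² = (4519/30)² = 20421361/900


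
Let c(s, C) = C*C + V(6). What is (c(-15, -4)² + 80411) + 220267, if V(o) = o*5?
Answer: 302794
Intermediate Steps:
V(o) = 5*o
c(s, C) = 30 + C² (c(s, C) = C*C + 5*6 = C² + 30 = 30 + C²)
(c(-15, -4)² + 80411) + 220267 = ((30 + (-4)²)² + 80411) + 220267 = ((30 + 16)² + 80411) + 220267 = (46² + 80411) + 220267 = (2116 + 80411) + 220267 = 82527 + 220267 = 302794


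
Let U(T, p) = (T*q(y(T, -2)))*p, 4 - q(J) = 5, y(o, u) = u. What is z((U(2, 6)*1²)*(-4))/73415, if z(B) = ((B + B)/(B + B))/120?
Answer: 1/8809800 ≈ 1.1351e-7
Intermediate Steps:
q(J) = -1 (q(J) = 4 - 1*5 = 4 - 5 = -1)
U(T, p) = -T*p (U(T, p) = (T*(-1))*p = (-T)*p = -T*p)
z(B) = 1/120 (z(B) = ((2*B)/((2*B)))*(1/120) = ((2*B)*(1/(2*B)))*(1/120) = 1*(1/120) = 1/120)
z((U(2, 6)*1²)*(-4))/73415 = (1/120)/73415 = (1/120)*(1/73415) = 1/8809800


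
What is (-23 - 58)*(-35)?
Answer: 2835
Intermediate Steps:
(-23 - 58)*(-35) = -81*(-35) = 2835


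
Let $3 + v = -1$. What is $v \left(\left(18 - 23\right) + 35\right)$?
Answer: $-120$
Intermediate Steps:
$v = -4$ ($v = -3 - 1 = -4$)
$v \left(\left(18 - 23\right) + 35\right) = - 4 \left(\left(18 - 23\right) + 35\right) = - 4 \left(-5 + 35\right) = \left(-4\right) 30 = -120$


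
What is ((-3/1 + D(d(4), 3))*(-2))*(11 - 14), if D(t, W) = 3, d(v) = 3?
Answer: 0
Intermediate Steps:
((-3/1 + D(d(4), 3))*(-2))*(11 - 14) = ((-3/1 + 3)*(-2))*(11 - 14) = ((-3*1 + 3)*(-2))*(-3) = ((-3 + 3)*(-2))*(-3) = (0*(-2))*(-3) = 0*(-3) = 0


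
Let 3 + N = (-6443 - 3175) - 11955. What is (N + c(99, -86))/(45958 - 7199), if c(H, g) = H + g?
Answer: -21563/38759 ≈ -0.55634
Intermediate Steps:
N = -21576 (N = -3 + ((-6443 - 3175) - 11955) = -3 + (-9618 - 11955) = -3 - 21573 = -21576)
(N + c(99, -86))/(45958 - 7199) = (-21576 + (99 - 86))/(45958 - 7199) = (-21576 + 13)/38759 = -21563*1/38759 = -21563/38759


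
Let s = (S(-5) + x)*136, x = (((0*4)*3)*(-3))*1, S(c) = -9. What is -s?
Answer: 1224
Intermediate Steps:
x = 0 (x = ((0*3)*(-3))*1 = (0*(-3))*1 = 0*1 = 0)
s = -1224 (s = (-9 + 0)*136 = -9*136 = -1224)
-s = -1*(-1224) = 1224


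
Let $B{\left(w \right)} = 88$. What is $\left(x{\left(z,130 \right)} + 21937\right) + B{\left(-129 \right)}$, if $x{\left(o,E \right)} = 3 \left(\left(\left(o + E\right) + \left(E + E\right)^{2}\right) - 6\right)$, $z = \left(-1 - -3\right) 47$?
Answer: $225479$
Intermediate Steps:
$z = 94$ ($z = \left(-1 + 3\right) 47 = 2 \cdot 47 = 94$)
$x{\left(o,E \right)} = -18 + 3 E + 3 o + 12 E^{2}$ ($x{\left(o,E \right)} = 3 \left(\left(\left(E + o\right) + \left(2 E\right)^{2}\right) - 6\right) = 3 \left(\left(\left(E + o\right) + 4 E^{2}\right) - 6\right) = 3 \left(\left(E + o + 4 E^{2}\right) - 6\right) = 3 \left(-6 + E + o + 4 E^{2}\right) = -18 + 3 E + 3 o + 12 E^{2}$)
$\left(x{\left(z,130 \right)} + 21937\right) + B{\left(-129 \right)} = \left(\left(-18 + 3 \cdot 130 + 3 \cdot 94 + 12 \cdot 130^{2}\right) + 21937\right) + 88 = \left(\left(-18 + 390 + 282 + 12 \cdot 16900\right) + 21937\right) + 88 = \left(\left(-18 + 390 + 282 + 202800\right) + 21937\right) + 88 = \left(203454 + 21937\right) + 88 = 225391 + 88 = 225479$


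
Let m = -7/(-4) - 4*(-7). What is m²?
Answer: 14161/16 ≈ 885.06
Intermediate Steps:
m = 119/4 (m = -7*(-¼) + 28 = 7/4 + 28 = 119/4 ≈ 29.750)
m² = (119/4)² = 14161/16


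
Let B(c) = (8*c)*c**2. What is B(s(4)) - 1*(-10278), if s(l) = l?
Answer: 10790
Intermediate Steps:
B(c) = 8*c**3
B(s(4)) - 1*(-10278) = 8*4**3 - 1*(-10278) = 8*64 + 10278 = 512 + 10278 = 10790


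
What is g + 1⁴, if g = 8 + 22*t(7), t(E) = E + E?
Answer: 317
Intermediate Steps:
t(E) = 2*E
g = 316 (g = 8 + 22*(2*7) = 8 + 22*14 = 8 + 308 = 316)
g + 1⁴ = 316 + 1⁴ = 316 + 1 = 317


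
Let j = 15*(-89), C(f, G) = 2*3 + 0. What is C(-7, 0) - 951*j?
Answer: 1269591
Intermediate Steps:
C(f, G) = 6 (C(f, G) = 6 + 0 = 6)
j = -1335
C(-7, 0) - 951*j = 6 - 951*(-1335) = 6 + 1269585 = 1269591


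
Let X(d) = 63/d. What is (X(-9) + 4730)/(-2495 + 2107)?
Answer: -4723/388 ≈ -12.173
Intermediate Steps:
(X(-9) + 4730)/(-2495 + 2107) = (63/(-9) + 4730)/(-2495 + 2107) = (63*(-1/9) + 4730)/(-388) = (-7 + 4730)*(-1/388) = 4723*(-1/388) = -4723/388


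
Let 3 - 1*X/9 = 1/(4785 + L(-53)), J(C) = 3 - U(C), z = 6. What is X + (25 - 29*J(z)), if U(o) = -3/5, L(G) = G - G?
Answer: -83581/1595 ≈ -52.402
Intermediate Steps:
L(G) = 0
U(o) = -3/5 (U(o) = -3*1/5 = -3/5)
J(C) = 18/5 (J(C) = 3 - 1*(-3/5) = 3 + 3/5 = 18/5)
X = 43062/1595 (X = 27 - 9/(4785 + 0) = 27 - 9/4785 = 27 - 9*1/4785 = 27 - 3/1595 = 43062/1595 ≈ 26.998)
X + (25 - 29*J(z)) = 43062/1595 + (25 - 29*18/5) = 43062/1595 + (25 - 522/5) = 43062/1595 - 397/5 = -83581/1595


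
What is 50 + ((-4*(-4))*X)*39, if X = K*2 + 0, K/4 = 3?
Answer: 15026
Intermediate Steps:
K = 12 (K = 4*3 = 12)
X = 24 (X = 12*2 + 0 = 24 + 0 = 24)
50 + ((-4*(-4))*X)*39 = 50 + (-4*(-4)*24)*39 = 50 + (16*24)*39 = 50 + 384*39 = 50 + 14976 = 15026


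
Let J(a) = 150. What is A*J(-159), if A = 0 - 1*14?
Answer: -2100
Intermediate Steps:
A = -14 (A = 0 - 14 = -14)
A*J(-159) = -14*150 = -2100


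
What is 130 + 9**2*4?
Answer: 454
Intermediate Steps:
130 + 9**2*4 = 130 + 81*4 = 130 + 324 = 454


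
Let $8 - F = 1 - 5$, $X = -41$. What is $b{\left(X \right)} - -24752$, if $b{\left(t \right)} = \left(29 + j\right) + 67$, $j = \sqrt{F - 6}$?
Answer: $24848 + \sqrt{6} \approx 24850.0$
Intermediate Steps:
$F = 12$ ($F = 8 - \left(1 - 5\right) = 8 - -4 = 8 + 4 = 12$)
$j = \sqrt{6}$ ($j = \sqrt{12 - 6} = \sqrt{6} \approx 2.4495$)
$b{\left(t \right)} = 96 + \sqrt{6}$ ($b{\left(t \right)} = \left(29 + \sqrt{6}\right) + 67 = 96 + \sqrt{6}$)
$b{\left(X \right)} - -24752 = \left(96 + \sqrt{6}\right) - -24752 = \left(96 + \sqrt{6}\right) + 24752 = 24848 + \sqrt{6}$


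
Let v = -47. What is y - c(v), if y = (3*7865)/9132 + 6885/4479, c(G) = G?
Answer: 232328949/4544692 ≈ 51.121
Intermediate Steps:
y = 18728425/4544692 (y = 23595*(1/9132) + 6885*(1/4479) = 7865/3044 + 2295/1493 = 18728425/4544692 ≈ 4.1209)
y - c(v) = 18728425/4544692 - 1*(-47) = 18728425/4544692 + 47 = 232328949/4544692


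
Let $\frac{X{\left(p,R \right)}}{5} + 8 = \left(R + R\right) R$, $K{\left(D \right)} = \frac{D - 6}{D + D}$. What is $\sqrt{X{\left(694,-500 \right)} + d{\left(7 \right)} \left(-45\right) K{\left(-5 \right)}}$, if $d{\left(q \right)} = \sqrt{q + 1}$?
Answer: $\sqrt{2499960 - 99 \sqrt{2}} \approx 1581.1$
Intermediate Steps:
$d{\left(q \right)} = \sqrt{1 + q}$
$K{\left(D \right)} = \frac{-6 + D}{2 D}$
$X{\left(p,R \right)} = -40 + 10 R^{2}$ ($X{\left(p,R \right)} = -40 + 5 \left(R + R\right) R = -40 + 5 \cdot 2 R R = -40 + 5 \cdot 2 R^{2} = -40 + 10 R^{2}$)
$\sqrt{X{\left(694,-500 \right)} + d{\left(7 \right)} \left(-45\right) K{\left(-5 \right)}} = \sqrt{\left(-40 + 10 \left(-500\right)^{2}\right) + \sqrt{1 + 7} \left(-45\right) \frac{-6 - 5}{2 \left(-5\right)}} = \sqrt{\left(-40 + 10 \cdot 250000\right) + \sqrt{8} \left(-45\right) \frac{1}{2} \left(- \frac{1}{5}\right) \left(-11\right)} = \sqrt{\left(-40 + 2500000\right) + 2 \sqrt{2} \left(-45\right) \frac{11}{10}} = \sqrt{2499960 + - 90 \sqrt{2} \cdot \frac{11}{10}} = \sqrt{2499960 - 99 \sqrt{2}}$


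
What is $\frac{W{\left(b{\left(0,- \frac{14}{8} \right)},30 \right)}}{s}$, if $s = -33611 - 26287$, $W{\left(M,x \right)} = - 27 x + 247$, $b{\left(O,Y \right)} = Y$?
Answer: $\frac{563}{59898} \approx 0.0093993$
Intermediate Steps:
$W{\left(M,x \right)} = 247 - 27 x$
$s = -59898$
$\frac{W{\left(b{\left(0,- \frac{14}{8} \right)},30 \right)}}{s} = \frac{247 - 810}{-59898} = \left(247 - 810\right) \left(- \frac{1}{59898}\right) = \left(-563\right) \left(- \frac{1}{59898}\right) = \frac{563}{59898}$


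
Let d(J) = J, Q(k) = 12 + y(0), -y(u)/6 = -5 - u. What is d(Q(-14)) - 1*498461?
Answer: -498419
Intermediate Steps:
y(u) = 30 + 6*u (y(u) = -6*(-5 - u) = 30 + 6*u)
Q(k) = 42 (Q(k) = 12 + (30 + 6*0) = 12 + (30 + 0) = 12 + 30 = 42)
d(Q(-14)) - 1*498461 = 42 - 1*498461 = 42 - 498461 = -498419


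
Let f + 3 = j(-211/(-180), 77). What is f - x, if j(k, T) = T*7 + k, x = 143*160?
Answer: -4021709/180 ≈ -22343.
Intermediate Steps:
x = 22880
j(k, T) = k + 7*T (j(k, T) = 7*T + k = k + 7*T)
f = 96691/180 (f = -3 + (-211/(-180) + 7*77) = -3 + (-211*(-1/180) + 539) = -3 + (211/180 + 539) = -3 + 97231/180 = 96691/180 ≈ 537.17)
f - x = 96691/180 - 1*22880 = 96691/180 - 22880 = -4021709/180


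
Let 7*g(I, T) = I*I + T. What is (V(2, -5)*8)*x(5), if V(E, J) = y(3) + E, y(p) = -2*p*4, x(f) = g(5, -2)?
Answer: -4048/7 ≈ -578.29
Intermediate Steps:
g(I, T) = T/7 + I²/7 (g(I, T) = (I*I + T)/7 = (I² + T)/7 = (T + I²)/7 = T/7 + I²/7)
x(f) = 23/7 (x(f) = (⅐)*(-2) + (⅐)*5² = -2/7 + (⅐)*25 = -2/7 + 25/7 = 23/7)
y(p) = -8*p
V(E, J) = -24 + E (V(E, J) = -8*3 + E = -24 + E)
(V(2, -5)*8)*x(5) = ((-24 + 2)*8)*(23/7) = -22*8*(23/7) = -176*23/7 = -4048/7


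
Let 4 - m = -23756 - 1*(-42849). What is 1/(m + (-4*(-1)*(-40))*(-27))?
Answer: -1/14769 ≈ -6.7709e-5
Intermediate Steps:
m = -19089 (m = 4 - (-23756 - 1*(-42849)) = 4 - (-23756 + 42849) = 4 - 1*19093 = 4 - 19093 = -19089)
1/(m + (-4*(-1)*(-40))*(-27)) = 1/(-19089 + (-4*(-1)*(-40))*(-27)) = 1/(-19089 + (4*(-40))*(-27)) = 1/(-19089 - 160*(-27)) = 1/(-19089 + 4320) = 1/(-14769) = -1/14769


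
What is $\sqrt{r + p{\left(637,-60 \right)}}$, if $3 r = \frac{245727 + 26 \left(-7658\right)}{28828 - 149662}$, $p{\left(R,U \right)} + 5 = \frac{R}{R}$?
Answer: $\frac{i \sqrt{1230227394}}{17262} \approx 2.0319 i$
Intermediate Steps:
$p{\left(R,U \right)} = -4$ ($p{\left(R,U \right)} = -5 + \frac{R}{R} = -5 + 1 = -4$)
$r = - \frac{46619}{362502}$ ($r = \frac{\left(245727 + 26 \left(-7658\right)\right) \frac{1}{28828 - 149662}}{3} = \frac{\left(245727 - 199108\right) \frac{1}{-120834}}{3} = \frac{46619 \left(- \frac{1}{120834}\right)}{3} = \frac{1}{3} \left(- \frac{46619}{120834}\right) = - \frac{46619}{362502} \approx -0.1286$)
$\sqrt{r + p{\left(637,-60 \right)}} = \sqrt{- \frac{46619}{362502} - 4} = \sqrt{- \frac{1496627}{362502}} = \frac{i \sqrt{1230227394}}{17262}$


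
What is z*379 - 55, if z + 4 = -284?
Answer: -109207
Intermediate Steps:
z = -288 (z = -4 - 284 = -288)
z*379 - 55 = -288*379 - 55 = -109152 - 55 = -109207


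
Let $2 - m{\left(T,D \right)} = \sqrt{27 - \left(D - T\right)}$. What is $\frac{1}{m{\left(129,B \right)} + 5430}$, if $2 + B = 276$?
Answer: $\frac{2716}{14753371} + \frac{i \sqrt{118}}{29506742} \approx 0.00018409 + 3.6815 \cdot 10^{-7} i$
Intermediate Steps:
$B = 274$ ($B = -2 + 276 = 274$)
$m{\left(T,D \right)} = 2 - \sqrt{27 + T - D}$ ($m{\left(T,D \right)} = 2 - \sqrt{27 - \left(D - T\right)} = 2 - \sqrt{27 + T - D}$)
$\frac{1}{m{\left(129,B \right)} + 5430} = \frac{1}{\left(2 - \sqrt{27 + 129 - 274}\right) + 5430} = \frac{1}{\left(2 - \sqrt{-118}\right) + 5430} = \frac{1}{\left(2 - i \sqrt{118}\right) + 5430} = \frac{1}{5432 - i \sqrt{118}}$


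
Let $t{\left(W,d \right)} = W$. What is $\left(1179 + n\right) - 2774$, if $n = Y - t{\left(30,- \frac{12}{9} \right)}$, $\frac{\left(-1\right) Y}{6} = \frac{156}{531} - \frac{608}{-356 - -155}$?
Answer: $- \frac{6502337}{3953} \approx -1644.9$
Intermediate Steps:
$Y = - \frac{78712}{3953}$ ($Y = - 6 \left(\frac{156}{531} - \frac{608}{-356 - -155}\right) = - 6 \left(156 \cdot \frac{1}{531} - \frac{608}{-356 + 155}\right) = - 6 \left(\frac{52}{177} - \frac{608}{-201}\right) = - 6 \left(\frac{52}{177} - - \frac{608}{201}\right) = - 6 \left(\frac{52}{177} + \frac{608}{201}\right) = \left(-6\right) \frac{39356}{11859} = - \frac{78712}{3953} \approx -19.912$)
$n = - \frac{197302}{3953}$ ($n = - \frac{78712}{3953} - 30 = - \frac{197302}{3953} \approx -49.912$)
$\left(1179 + n\right) - 2774 = \left(1179 - \frac{197302}{3953}\right) - 2774 = \frac{4463285}{3953} - 2774 = - \frac{6502337}{3953}$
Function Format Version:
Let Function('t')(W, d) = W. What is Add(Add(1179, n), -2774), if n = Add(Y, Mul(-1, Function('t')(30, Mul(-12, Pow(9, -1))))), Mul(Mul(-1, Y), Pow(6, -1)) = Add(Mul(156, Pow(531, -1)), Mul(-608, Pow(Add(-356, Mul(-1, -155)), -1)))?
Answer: Rational(-6502337, 3953) ≈ -1644.9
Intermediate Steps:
Y = Rational(-78712, 3953) (Y = Mul(-6, Add(Mul(156, Pow(531, -1)), Mul(-608, Pow(Add(-356, Mul(-1, -155)), -1)))) = Mul(-6, Add(Mul(156, Rational(1, 531)), Mul(-608, Pow(Add(-356, 155), -1)))) = Mul(-6, Add(Rational(52, 177), Mul(-608, Pow(-201, -1)))) = Mul(-6, Add(Rational(52, 177), Mul(-608, Rational(-1, 201)))) = Mul(-6, Add(Rational(52, 177), Rational(608, 201))) = Mul(-6, Rational(39356, 11859)) = Rational(-78712, 3953) ≈ -19.912)
n = Rational(-197302, 3953) (n = Add(Rational(-78712, 3953), Mul(-1, 30)) = Add(Rational(-78712, 3953), -30) = Rational(-197302, 3953) ≈ -49.912)
Add(Add(1179, n), -2774) = Add(Add(1179, Rational(-197302, 3953)), -2774) = Add(Rational(4463285, 3953), -2774) = Rational(-6502337, 3953)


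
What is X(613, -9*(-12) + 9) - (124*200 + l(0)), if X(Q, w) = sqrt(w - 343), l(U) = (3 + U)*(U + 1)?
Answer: -24803 + I*sqrt(226) ≈ -24803.0 + 15.033*I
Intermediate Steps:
l(U) = (1 + U)*(3 + U) (l(U) = (3 + U)*(1 + U) = (1 + U)*(3 + U))
X(Q, w) = sqrt(-343 + w)
X(613, -9*(-12) + 9) - (124*200 + l(0)) = sqrt(-343 + (-9*(-12) + 9)) - (124*200 + (3 + 0**2 + 4*0)) = sqrt(-343 + (108 + 9)) - (24800 + (3 + 0 + 0)) = sqrt(-343 + 117) - (24800 + 3) = sqrt(-226) - 1*24803 = I*sqrt(226) - 24803 = -24803 + I*sqrt(226)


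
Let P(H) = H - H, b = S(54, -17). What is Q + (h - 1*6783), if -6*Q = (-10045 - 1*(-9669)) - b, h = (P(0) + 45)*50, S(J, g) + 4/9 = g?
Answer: -241555/54 ≈ -4473.2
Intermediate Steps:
S(J, g) = -4/9 + g
b = -157/9 (b = -4/9 - 17 = -157/9 ≈ -17.444)
P(H) = 0
h = 2250 (h = (0 + 45)*50 = 45*50 = 2250)
Q = 3227/54 (Q = -((-10045 - 1*(-9669)) - 1*(-157/9))/6 = -((-10045 + 9669) + 157/9)/6 = -(-376 + 157/9)/6 = -⅙*(-3227/9) = 3227/54 ≈ 59.759)
Q + (h - 1*6783) = 3227/54 + (2250 - 1*6783) = 3227/54 + (2250 - 6783) = 3227/54 - 4533 = -241555/54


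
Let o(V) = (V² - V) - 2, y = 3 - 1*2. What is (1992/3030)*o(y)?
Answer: -664/505 ≈ -1.3149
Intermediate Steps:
y = 1 (y = 3 - 2 = 1)
o(V) = -2 + V² - V
(1992/3030)*o(y) = (1992/3030)*(-2 + 1² - 1*1) = (1992*(1/3030))*(-2 + 1 - 1) = (332/505)*(-2) = -664/505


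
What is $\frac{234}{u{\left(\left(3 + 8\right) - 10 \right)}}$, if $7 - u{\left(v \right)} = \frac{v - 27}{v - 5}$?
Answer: $468$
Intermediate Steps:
$u{\left(v \right)} = 7 - \frac{-27 + v}{-5 + v}$ ($u{\left(v \right)} = 7 - \frac{v - 27}{v - 5} = 7 - \frac{-27 + v}{-5 + v}$)
$\frac{234}{u{\left(\left(3 + 8\right) - 10 \right)}} = \frac{234}{2 \frac{1}{-5 + \left(\left(3 + 8\right) - 10\right)} \left(-4 + 3 \left(\left(3 + 8\right) - 10\right)\right)} = \frac{234}{2 \frac{1}{-5 + \left(11 - 10\right)} \left(-4 + 3 \left(11 - 10\right)\right)} = \frac{234}{2 \frac{1}{-5 + 1} \left(-4 + 3 \cdot 1\right)} = \frac{234}{2 \frac{1}{-4} \left(-4 + 3\right)} = \frac{234}{2 \left(- \frac{1}{4}\right) \left(-1\right)} = 234 \frac{1}{\frac{1}{2}} = 234 \cdot 2 = 468$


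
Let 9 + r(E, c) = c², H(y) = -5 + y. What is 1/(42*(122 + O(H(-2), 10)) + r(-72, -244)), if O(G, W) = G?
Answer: 1/64357 ≈ 1.5538e-5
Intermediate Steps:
r(E, c) = -9 + c²
1/(42*(122 + O(H(-2), 10)) + r(-72, -244)) = 1/(42*(122 + (-5 - 2)) + (-9 + (-244)²)) = 1/(42*(122 - 7) + (-9 + 59536)) = 1/(42*115 + 59527) = 1/(4830 + 59527) = 1/64357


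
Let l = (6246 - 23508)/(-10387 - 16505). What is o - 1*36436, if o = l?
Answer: -54434425/1494 ≈ -36435.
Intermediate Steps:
l = 959/1494 (l = -17262/(-26892) = -17262*(-1/26892) = 959/1494 ≈ 0.64190)
o = 959/1494 ≈ 0.64190
o - 1*36436 = 959/1494 - 1*36436 = 959/1494 - 36436 = -54434425/1494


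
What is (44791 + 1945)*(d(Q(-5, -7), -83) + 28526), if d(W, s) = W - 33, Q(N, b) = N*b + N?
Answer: 1333050928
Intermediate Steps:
Q(N, b) = N + N*b
d(W, s) = -33 + W
(44791 + 1945)*(d(Q(-5, -7), -83) + 28526) = (44791 + 1945)*((-33 - 5*(1 - 7)) + 28526) = 46736*((-33 - 5*(-6)) + 28526) = 46736*((-33 + 30) + 28526) = 46736*(-3 + 28526) = 46736*28523 = 1333050928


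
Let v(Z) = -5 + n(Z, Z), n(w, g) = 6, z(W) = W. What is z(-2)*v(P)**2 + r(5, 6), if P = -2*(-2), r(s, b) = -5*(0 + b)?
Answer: -32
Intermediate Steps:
r(s, b) = -5*b
P = 4
v(Z) = 1 (v(Z) = -5 + 6 = 1)
z(-2)*v(P)**2 + r(5, 6) = -2*1**2 - 5*6 = -2*1 - 30 = -2 - 30 = -32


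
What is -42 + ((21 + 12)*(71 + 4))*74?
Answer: 183108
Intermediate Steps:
-42 + ((21 + 12)*(71 + 4))*74 = -42 + (33*75)*74 = -42 + 2475*74 = -42 + 183150 = 183108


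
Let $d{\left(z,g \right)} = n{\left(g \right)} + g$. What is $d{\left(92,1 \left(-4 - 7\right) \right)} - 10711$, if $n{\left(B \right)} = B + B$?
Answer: $-10744$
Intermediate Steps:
$n{\left(B \right)} = 2 B$
$d{\left(z,g \right)} = 3 g$ ($d{\left(z,g \right)} = 2 g + g = 3 g$)
$d{\left(92,1 \left(-4 - 7\right) \right)} - 10711 = 3 \cdot 1 \left(-4 - 7\right) - 10711 = 3 \cdot 1 \left(-11\right) - 10711 = 3 \left(-11\right) - 10711 = -33 - 10711 = -10744$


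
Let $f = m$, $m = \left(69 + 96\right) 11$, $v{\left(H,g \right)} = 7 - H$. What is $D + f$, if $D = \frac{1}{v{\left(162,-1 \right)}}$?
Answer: $\frac{281324}{155} \approx 1815.0$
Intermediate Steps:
$m = 1815$ ($m = 165 \cdot 11 = 1815$)
$f = 1815$
$D = - \frac{1}{155}$ ($D = \frac{1}{7 - 162} = \frac{1}{-155} = - \frac{1}{155} \approx -0.0064516$)
$D + f = - \frac{1}{155} + 1815 = \frac{281324}{155}$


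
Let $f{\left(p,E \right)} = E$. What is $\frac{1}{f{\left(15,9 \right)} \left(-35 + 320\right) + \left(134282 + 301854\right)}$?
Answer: $\frac{1}{438701} \approx 2.2795 \cdot 10^{-6}$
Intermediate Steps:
$\frac{1}{f{\left(15,9 \right)} \left(-35 + 320\right) + \left(134282 + 301854\right)} = \frac{1}{9 \left(-35 + 320\right) + \left(134282 + 301854\right)} = \frac{1}{9 \cdot 285 + 436136} = \frac{1}{2565 + 436136} = \frac{1}{438701}$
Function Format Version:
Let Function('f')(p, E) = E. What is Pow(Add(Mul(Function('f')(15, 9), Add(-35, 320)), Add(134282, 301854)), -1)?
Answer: Rational(1, 438701) ≈ 2.2795e-6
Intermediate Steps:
Pow(Add(Mul(Function('f')(15, 9), Add(-35, 320)), Add(134282, 301854)), -1) = Pow(Add(Mul(9, Add(-35, 320)), Add(134282, 301854)), -1) = Pow(Add(Mul(9, 285), 436136), -1) = Pow(Add(2565, 436136), -1) = Pow(438701, -1) = Rational(1, 438701)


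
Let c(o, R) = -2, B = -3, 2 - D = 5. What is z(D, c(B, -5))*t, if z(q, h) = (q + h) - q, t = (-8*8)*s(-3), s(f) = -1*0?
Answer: 0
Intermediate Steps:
D = -3 (D = 2 - 1*5 = 2 - 5 = -3)
s(f) = 0
t = 0 (t = -8*8*0 = -64*0 = 0)
z(q, h) = h (z(q, h) = (h + q) - q = h)
z(D, c(B, -5))*t = -2*0 = 0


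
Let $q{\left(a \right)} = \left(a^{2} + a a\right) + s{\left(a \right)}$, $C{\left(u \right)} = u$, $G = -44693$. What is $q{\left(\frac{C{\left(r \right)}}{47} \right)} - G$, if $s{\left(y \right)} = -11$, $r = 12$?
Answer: $\frac{98702826}{2209} \approx 44682.0$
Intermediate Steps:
$q{\left(a \right)} = -11 + 2 a^{2}$ ($q{\left(a \right)} = \left(a^{2} + a a\right) - 11 = \left(a^{2} + a^{2}\right) - 11 = 2 a^{2} - 11 = -11 + 2 a^{2}$)
$q{\left(\frac{C{\left(r \right)}}{47} \right)} - G = \left(-11 + 2 \left(\frac{12}{47}\right)^{2}\right) - -44693 = \left(-11 + 2 \left(12 \cdot \frac{1}{47}\right)^{2}\right) + 44693 = \left(-11 + 2 \left(\frac{12}{47}\right)^{2}\right) + 44693 = \left(-11 + 2 \cdot \frac{144}{2209}\right) + 44693 = \left(-11 + \frac{288}{2209}\right) + 44693 = - \frac{24011}{2209} + 44693 = \frac{98702826}{2209}$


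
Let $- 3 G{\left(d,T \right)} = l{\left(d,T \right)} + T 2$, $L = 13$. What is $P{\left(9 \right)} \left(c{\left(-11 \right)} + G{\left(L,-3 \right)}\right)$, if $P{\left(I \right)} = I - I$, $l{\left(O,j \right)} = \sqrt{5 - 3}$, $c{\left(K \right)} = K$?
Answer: $0$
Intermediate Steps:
$l{\left(O,j \right)} = \sqrt{2}$
$P{\left(I \right)} = 0$
$G{\left(d,T \right)} = - \frac{2 T}{3} - \frac{\sqrt{2}}{3}$ ($G{\left(d,T \right)} = - \frac{\sqrt{2} + T 2}{3} = - \frac{\sqrt{2} + 2 T}{3} = - \frac{2 T}{3} - \frac{\sqrt{2}}{3}$)
$P{\left(9 \right)} \left(c{\left(-11 \right)} + G{\left(L,-3 \right)}\right) = 0 \left(-11 - \left(-2 + \frac{\sqrt{2}}{3}\right)\right) = 0 \left(-11 + \left(2 - \frac{\sqrt{2}}{3}\right)\right) = 0 \left(-9 - \frac{\sqrt{2}}{3}\right) = 0$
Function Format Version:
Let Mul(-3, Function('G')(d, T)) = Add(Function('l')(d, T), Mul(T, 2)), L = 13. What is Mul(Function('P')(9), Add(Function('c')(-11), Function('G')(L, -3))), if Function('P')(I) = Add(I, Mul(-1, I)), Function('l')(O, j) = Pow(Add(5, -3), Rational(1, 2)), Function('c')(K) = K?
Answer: 0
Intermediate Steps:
Function('l')(O, j) = Pow(2, Rational(1, 2))
Function('P')(I) = 0
Function('G')(d, T) = Add(Mul(Rational(-2, 3), T), Mul(Rational(-1, 3), Pow(2, Rational(1, 2)))) (Function('G')(d, T) = Mul(Rational(-1, 3), Add(Pow(2, Rational(1, 2)), Mul(T, 2))) = Mul(Rational(-1, 3), Add(Pow(2, Rational(1, 2)), Mul(2, T))) = Add(Mul(Rational(-2, 3), T), Mul(Rational(-1, 3), Pow(2, Rational(1, 2)))))
Mul(Function('P')(9), Add(Function('c')(-11), Function('G')(L, -3))) = Mul(0, Add(-11, Add(Mul(Rational(-2, 3), -3), Mul(Rational(-1, 3), Pow(2, Rational(1, 2)))))) = Mul(0, Add(-11, Add(2, Mul(Rational(-1, 3), Pow(2, Rational(1, 2)))))) = Mul(0, Add(-9, Mul(Rational(-1, 3), Pow(2, Rational(1, 2))))) = 0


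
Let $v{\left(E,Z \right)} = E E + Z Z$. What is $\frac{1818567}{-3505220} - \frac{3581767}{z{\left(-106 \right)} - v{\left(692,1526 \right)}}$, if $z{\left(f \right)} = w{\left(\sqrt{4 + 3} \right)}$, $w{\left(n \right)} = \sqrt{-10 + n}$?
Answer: $- \frac{1818567}{3505220} + \frac{3581767}{2807540 - i \sqrt{10 - \sqrt{7}}} \approx 0.75695 + 1.2323 \cdot 10^{-6} i$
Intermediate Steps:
$v{\left(E,Z \right)} = E^{2} + Z^{2}$
$z{\left(f \right)} = \sqrt{-10 + \sqrt{7}}$ ($z{\left(f \right)} = \sqrt{-10 + \sqrt{4 + 3}} = \sqrt{-10 + \sqrt{7}}$)
$\frac{1818567}{-3505220} - \frac{3581767}{z{\left(-106 \right)} - v{\left(692,1526 \right)}} = \frac{1818567}{-3505220} - \frac{3581767}{\sqrt{-10 + \sqrt{7}} - \left(692^{2} + 1526^{2}\right)} = 1818567 \left(- \frac{1}{3505220}\right) - \frac{3581767}{\sqrt{-10 + \sqrt{7}} - \left(478864 + 2328676\right)} = - \frac{1818567}{3505220} - \frac{3581767}{\sqrt{-10 + \sqrt{7}} - 2807540} = - \frac{1818567}{3505220} - \frac{3581767}{-2807540 + \sqrt{-10 + \sqrt{7}}}$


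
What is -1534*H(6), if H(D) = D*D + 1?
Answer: -56758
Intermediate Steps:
H(D) = 1 + D**2 (H(D) = D**2 + 1 = 1 + D**2)
-1534*H(6) = -1534*(1 + 6**2) = -1534*(1 + 36) = -1534*37 = -56758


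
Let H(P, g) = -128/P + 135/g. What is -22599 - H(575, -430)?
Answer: -1117494017/49450 ≈ -22598.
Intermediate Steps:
-22599 - H(575, -430) = -22599 - (-128/575 + 135/(-430)) = -22599 - (-128*1/575 + 135*(-1/430)) = -22599 - (-128/575 - 27/86) = -22599 - 1*(-26533/49450) = -22599 + 26533/49450 = -1117494017/49450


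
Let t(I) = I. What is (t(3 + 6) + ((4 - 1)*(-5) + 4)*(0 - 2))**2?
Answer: 961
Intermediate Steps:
(t(3 + 6) + ((4 - 1)*(-5) + 4)*(0 - 2))**2 = ((3 + 6) + ((4 - 1)*(-5) + 4)*(0 - 2))**2 = (9 + (3*(-5) + 4)*(-2))**2 = (9 + (-15 + 4)*(-2))**2 = (9 - 11*(-2))**2 = (9 + 22)**2 = 31**2 = 961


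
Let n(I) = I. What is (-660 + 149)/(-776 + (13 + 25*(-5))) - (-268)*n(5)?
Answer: 1190431/888 ≈ 1340.6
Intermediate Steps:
(-660 + 149)/(-776 + (13 + 25*(-5))) - (-268)*n(5) = (-660 + 149)/(-776 + (13 + 25*(-5))) - (-268)*5 = -511/(-776 + (13 - 125)) - 1*(-1340) = -511/(-776 - 112) + 1340 = -511/(-888) + 1340 = -511*(-1/888) + 1340 = 511/888 + 1340 = 1190431/888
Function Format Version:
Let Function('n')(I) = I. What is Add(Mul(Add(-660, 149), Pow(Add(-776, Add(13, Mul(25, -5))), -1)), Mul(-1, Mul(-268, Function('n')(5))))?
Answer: Rational(1190431, 888) ≈ 1340.6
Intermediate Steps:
Add(Mul(Add(-660, 149), Pow(Add(-776, Add(13, Mul(25, -5))), -1)), Mul(-1, Mul(-268, Function('n')(5)))) = Add(Mul(Add(-660, 149), Pow(Add(-776, Add(13, Mul(25, -5))), -1)), Mul(-1, Mul(-268, 5))) = Add(Mul(-511, Pow(Add(-776, Add(13, -125)), -1)), Mul(-1, -1340)) = Add(Mul(-511, Pow(Add(-776, -112), -1)), 1340) = Add(Mul(-511, Pow(-888, -1)), 1340) = Add(Mul(-511, Rational(-1, 888)), 1340) = Add(Rational(511, 888), 1340) = Rational(1190431, 888)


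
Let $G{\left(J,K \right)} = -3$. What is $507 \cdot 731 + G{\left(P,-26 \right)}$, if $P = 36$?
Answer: $370614$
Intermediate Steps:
$507 \cdot 731 + G{\left(P,-26 \right)} = 507 \cdot 731 - 3 = 370617 - 3 = 370614$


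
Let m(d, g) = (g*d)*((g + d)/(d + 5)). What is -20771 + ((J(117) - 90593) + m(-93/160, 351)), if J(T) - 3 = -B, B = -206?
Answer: -14404048681/113120 ≈ -1.2733e+5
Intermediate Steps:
J(T) = 209 (J(T) = 3 - 1*(-206) = 3 + 206 = 209)
m(d, g) = d*g*(d + g)/(5 + d) (m(d, g) = (d*g)*((d + g)/(5 + d)) = d*g*(d + g)/(5 + d))
-20771 + ((J(117) - 90593) + m(-93/160, 351)) = -20771 + ((209 - 90593) - 93/160*351*(-93/160 + 351)/(5 - 93/160)) = -20771 + (-90384 - 93*1/160*351*(-93*1/160 + 351)/(5 - 93*1/160)) = -20771 + (-90384 - 93/160*351*(-93/160 + 351)/(5 - 93/160)) = -20771 + (-90384 - 93/160*351*56067/160/707/160) = -20771 + (-90384 - 93/160*351*160/707*56067/160) = -20771 + (-90384 - 1830195081/113120) = -20771 - 12054433161/113120 = -14404048681/113120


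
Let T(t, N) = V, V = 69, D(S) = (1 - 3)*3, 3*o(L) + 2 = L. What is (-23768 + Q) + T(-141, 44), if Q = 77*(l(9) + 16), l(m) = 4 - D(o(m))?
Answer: -21697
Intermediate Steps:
o(L) = -⅔ + L/3
D(S) = -6 (D(S) = -2*3 = -6)
T(t, N) = 69
l(m) = 10 (l(m) = 4 - 1*(-6) = 4 + 6 = 10)
Q = 2002 (Q = 77*(10 + 16) = 77*26 = 2002)
(-23768 + Q) + T(-141, 44) = (-23768 + 2002) + 69 = -21766 + 69 = -21697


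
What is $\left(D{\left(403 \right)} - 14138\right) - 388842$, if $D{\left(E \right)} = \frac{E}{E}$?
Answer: $-402979$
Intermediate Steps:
$D{\left(E \right)} = 1$
$\left(D{\left(403 \right)} - 14138\right) - 388842 = \left(1 - 14138\right) - 388842 = -14137 - 388842 = -402979$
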